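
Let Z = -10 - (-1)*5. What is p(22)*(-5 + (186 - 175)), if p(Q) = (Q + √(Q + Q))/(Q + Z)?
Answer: 132/17 + 12*√11/17 ≈ 10.106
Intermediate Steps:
Z = -5 (Z = -10 - 1*(-5) = -10 + 5 = -5)
p(Q) = (Q + √2*√Q)/(-5 + Q) (p(Q) = (Q + √(Q + Q))/(Q - 5) = (Q + √(2*Q))/(-5 + Q) = (Q + √2*√Q)/(-5 + Q))
p(22)*(-5 + (186 - 175)) = ((22 + √2*√22)/(-5 + 22))*(-5 + (186 - 175)) = ((22 + 2*√11)/17)*(-5 + 11) = ((22 + 2*√11)/17)*6 = (22/17 + 2*√11/17)*6 = 132/17 + 12*√11/17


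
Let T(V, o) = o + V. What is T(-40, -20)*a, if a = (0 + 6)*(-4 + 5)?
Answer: -360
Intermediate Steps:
a = 6 (a = 6*1 = 6)
T(V, o) = V + o
T(-40, -20)*a = (-40 - 20)*6 = -60*6 = -360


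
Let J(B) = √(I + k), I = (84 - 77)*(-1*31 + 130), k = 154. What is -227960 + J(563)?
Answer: -227960 + 11*√7 ≈ -2.2793e+5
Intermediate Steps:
I = 693 (I = 7*(-31 + 130) = 7*99 = 693)
J(B) = 11*√7 (J(B) = √(693 + 154) = √847 = 11*√7)
-227960 + J(563) = -227960 + 11*√7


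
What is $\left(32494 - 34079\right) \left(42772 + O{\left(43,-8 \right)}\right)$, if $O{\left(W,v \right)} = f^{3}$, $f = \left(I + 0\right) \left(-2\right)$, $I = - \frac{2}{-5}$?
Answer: $- \frac{1694820212}{25} \approx -6.7793 \cdot 10^{7}$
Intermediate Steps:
$I = \frac{2}{5}$ ($I = \left(-2\right) \left(- \frac{1}{5}\right) = \frac{2}{5} \approx 0.4$)
$f = - \frac{4}{5}$ ($f = \left(\frac{2}{5} + 0\right) \left(-2\right) = \frac{2}{5} \left(-2\right) = - \frac{4}{5} \approx -0.8$)
$O{\left(W,v \right)} = - \frac{64}{125}$ ($O{\left(W,v \right)} = \left(- \frac{4}{5}\right)^{3} = - \frac{64}{125}$)
$\left(32494 - 34079\right) \left(42772 + O{\left(43,-8 \right)}\right) = \left(32494 - 34079\right) \left(42772 - \frac{64}{125}\right) = \left(-1585\right) \frac{5346436}{125} = - \frac{1694820212}{25}$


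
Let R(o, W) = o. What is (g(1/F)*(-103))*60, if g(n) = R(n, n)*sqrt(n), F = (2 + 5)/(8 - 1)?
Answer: -6180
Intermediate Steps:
F = 1 (F = 7/7 = 7*(1/7) = 1)
g(n) = n**(3/2) (g(n) = n*sqrt(n) = n**(3/2))
(g(1/F)*(-103))*60 = ((1/1)**(3/2)*(-103))*60 = (1**(3/2)*(-103))*60 = (1*(-103))*60 = -103*60 = -6180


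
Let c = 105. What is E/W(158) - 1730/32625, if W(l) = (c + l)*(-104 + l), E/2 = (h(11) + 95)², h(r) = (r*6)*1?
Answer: 18519731/5148225 ≈ 3.5973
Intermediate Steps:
h(r) = 6*r (h(r) = (6*r)*1 = 6*r)
E = 51842 (E = 2*(6*11 + 95)² = 2*(66 + 95)² = 2*161² = 2*25921 = 51842)
W(l) = (-104 + l)*(105 + l) (W(l) = (105 + l)*(-104 + l) = (-104 + l)*(105 + l))
E/W(158) - 1730/32625 = 51842/(-10920 + 158 + 158²) - 1730/32625 = 51842/(-10920 + 158 + 24964) - 1730*1/32625 = 51842/14202 - 346/6525 = 51842*(1/14202) - 346/6525 = 25921/7101 - 346/6525 = 18519731/5148225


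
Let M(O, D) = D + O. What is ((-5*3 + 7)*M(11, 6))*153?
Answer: -20808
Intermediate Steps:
((-5*3 + 7)*M(11, 6))*153 = ((-5*3 + 7)*(6 + 11))*153 = ((-15 + 7)*17)*153 = -8*17*153 = -136*153 = -20808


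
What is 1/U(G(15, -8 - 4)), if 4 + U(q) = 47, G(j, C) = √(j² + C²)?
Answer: 1/43 ≈ 0.023256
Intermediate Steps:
G(j, C) = √(C² + j²)
U(q) = 43 (U(q) = -4 + 47 = 43)
1/U(G(15, -8 - 4)) = 1/43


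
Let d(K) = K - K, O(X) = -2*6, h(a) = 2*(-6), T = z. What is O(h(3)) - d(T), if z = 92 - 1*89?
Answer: -12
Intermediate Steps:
z = 3 (z = 92 - 89 = 3)
T = 3
h(a) = -12
O(X) = -12
d(K) = 0
O(h(3)) - d(T) = -12 - 1*0 = -12 + 0 = -12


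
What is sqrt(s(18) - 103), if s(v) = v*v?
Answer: sqrt(221) ≈ 14.866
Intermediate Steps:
s(v) = v**2
sqrt(s(18) - 103) = sqrt(18**2 - 103) = sqrt(324 - 103) = sqrt(221)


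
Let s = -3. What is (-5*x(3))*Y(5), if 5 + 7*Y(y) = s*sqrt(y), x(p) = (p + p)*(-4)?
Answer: -600/7 - 360*sqrt(5)/7 ≈ -200.71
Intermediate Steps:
x(p) = -8*p (x(p) = (2*p)*(-4) = -8*p)
Y(y) = -5/7 - 3*sqrt(y)/7 (Y(y) = -5/7 + (-3*sqrt(y))/7 = -5/7 - 3*sqrt(y)/7)
(-5*x(3))*Y(5) = (-(-40)*3)*(-5/7 - 3*sqrt(5)/7) = (-5*(-24))*(-5/7 - 3*sqrt(5)/7) = 120*(-5/7 - 3*sqrt(5)/7) = -600/7 - 360*sqrt(5)/7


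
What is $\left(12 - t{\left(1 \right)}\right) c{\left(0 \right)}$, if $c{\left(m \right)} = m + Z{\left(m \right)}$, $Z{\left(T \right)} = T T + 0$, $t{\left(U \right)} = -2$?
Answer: $0$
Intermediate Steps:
$Z{\left(T \right)} = T^{2}$ ($Z{\left(T \right)} = T^{2} + 0 = T^{2}$)
$c{\left(m \right)} = m + m^{2}$
$\left(12 - t{\left(1 \right)}\right) c{\left(0 \right)} = \left(12 - -2\right) 0 \left(1 + 0\right) = \left(12 + 2\right) 0 \cdot 1 = 14 \cdot 0 = 0$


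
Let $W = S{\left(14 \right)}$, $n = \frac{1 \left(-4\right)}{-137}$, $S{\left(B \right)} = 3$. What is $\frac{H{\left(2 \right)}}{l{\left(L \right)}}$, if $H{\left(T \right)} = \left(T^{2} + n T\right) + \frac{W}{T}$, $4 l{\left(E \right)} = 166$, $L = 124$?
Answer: $\frac{1523}{11371} \approx 0.13394$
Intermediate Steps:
$l{\left(E \right)} = \frac{83}{2}$ ($l{\left(E \right)} = \frac{1}{4} \cdot 166 = \frac{83}{2}$)
$n = \frac{4}{137}$ ($n = \left(-4\right) \left(- \frac{1}{137}\right) = \frac{4}{137} \approx 0.029197$)
$W = 3$
$H{\left(T \right)} = T^{2} + \frac{3}{T} + \frac{4 T}{137}$ ($H{\left(T \right)} = \left(T^{2} + \frac{4 T}{137}\right) + \frac{3}{T} = T^{2} + \frac{3}{T} + \frac{4 T}{137}$)
$\frac{H{\left(2 \right)}}{l{\left(L \right)}} = \frac{2^{2} + \frac{3}{2} + \frac{4}{137} \cdot 2}{\frac{83}{2}} = \left(4 + 3 \cdot \frac{1}{2} + \frac{8}{137}\right) \frac{2}{83} = \left(4 + \frac{3}{2} + \frac{8}{137}\right) \frac{2}{83} = \frac{1523}{274} \cdot \frac{2}{83} = \frac{1523}{11371}$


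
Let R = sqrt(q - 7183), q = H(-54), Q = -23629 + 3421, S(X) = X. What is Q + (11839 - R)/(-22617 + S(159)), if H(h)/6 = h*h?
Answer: -453843103/22458 + sqrt(10313)/22458 ≈ -20209.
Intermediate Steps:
H(h) = 6*h**2 (H(h) = 6*(h*h) = 6*h**2)
Q = -20208
q = 17496 (q = 6*(-54)**2 = 6*2916 = 17496)
R = sqrt(10313) (R = sqrt(17496 - 7183) = sqrt(10313) ≈ 101.55)
Q + (11839 - R)/(-22617 + S(159)) = -20208 + (11839 - sqrt(10313))/(-22617 + 159) = -20208 + (11839 - sqrt(10313))/(-22458) = -20208 + (11839 - sqrt(10313))*(-1/22458) = -20208 + (-11839/22458 + sqrt(10313)/22458) = -453843103/22458 + sqrt(10313)/22458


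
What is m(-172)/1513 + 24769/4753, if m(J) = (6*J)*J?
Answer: 881152009/7191289 ≈ 122.53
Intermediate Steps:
m(J) = 6*J**2
m(-172)/1513 + 24769/4753 = (6*(-172)**2)/1513 + 24769/4753 = (6*29584)*(1/1513) + 24769*(1/4753) = 177504*(1/1513) + 24769/4753 = 177504/1513 + 24769/4753 = 881152009/7191289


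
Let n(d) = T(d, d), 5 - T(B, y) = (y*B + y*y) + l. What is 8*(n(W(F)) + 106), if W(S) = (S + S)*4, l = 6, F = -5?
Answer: -24760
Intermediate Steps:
W(S) = 8*S (W(S) = (2*S)*4 = 8*S)
T(B, y) = -1 - y**2 - B*y (T(B, y) = 5 - ((y*B + y*y) + 6) = 5 - ((B*y + y**2) + 6) = 5 - ((y**2 + B*y) + 6) = 5 - (6 + y**2 + B*y) = 5 + (-6 - y**2 - B*y) = -1 - y**2 - B*y)
n(d) = -1 - 2*d**2 (n(d) = -1 - d**2 - d*d = -1 - d**2 - d**2 = -1 - 2*d**2)
8*(n(W(F)) + 106) = 8*((-1 - 2*(8*(-5))**2) + 106) = 8*((-1 - 2*(-40)**2) + 106) = 8*((-1 - 2*1600) + 106) = 8*((-1 - 3200) + 106) = 8*(-3201 + 106) = 8*(-3095) = -24760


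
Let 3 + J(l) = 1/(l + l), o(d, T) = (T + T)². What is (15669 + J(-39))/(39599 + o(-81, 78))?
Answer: 64313/262470 ≈ 0.24503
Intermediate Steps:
o(d, T) = 4*T² (o(d, T) = (2*T)² = 4*T²)
J(l) = -3 + 1/(2*l) (J(l) = -3 + 1/(l + l) = -3 + 1/(2*l))
(15669 + J(-39))/(39599 + o(-81, 78)) = (15669 + (-3 + (½)/(-39)))/(39599 + 4*78²) = (15669 + (-3 + (½)*(-1/39)))/(39599 + 4*6084) = (15669 + (-3 - 1/78))/(39599 + 24336) = (15669 - 235/78)/63935 = (1221947/78)*(1/63935) = 64313/262470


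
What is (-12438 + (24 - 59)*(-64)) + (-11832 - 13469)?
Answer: -35499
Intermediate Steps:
(-12438 + (24 - 59)*(-64)) + (-11832 - 13469) = (-12438 - 35*(-64)) - 25301 = (-12438 + 2240) - 25301 = -10198 - 25301 = -35499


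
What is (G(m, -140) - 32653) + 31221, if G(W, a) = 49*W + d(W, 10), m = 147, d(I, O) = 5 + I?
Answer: 5923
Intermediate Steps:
G(W, a) = 5 + 50*W (G(W, a) = 49*W + (5 + W) = 5 + 50*W)
(G(m, -140) - 32653) + 31221 = ((5 + 50*147) - 32653) + 31221 = ((5 + 7350) - 32653) + 31221 = (7355 - 32653) + 31221 = -25298 + 31221 = 5923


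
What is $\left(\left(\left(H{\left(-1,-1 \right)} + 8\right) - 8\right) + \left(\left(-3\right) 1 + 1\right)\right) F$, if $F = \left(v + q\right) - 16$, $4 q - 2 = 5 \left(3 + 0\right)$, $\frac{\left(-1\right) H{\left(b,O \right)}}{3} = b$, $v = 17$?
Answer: $\frac{21}{4} \approx 5.25$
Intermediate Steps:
$H{\left(b,O \right)} = - 3 b$
$q = \frac{17}{4}$ ($q = \frac{1}{2} + \frac{5 \left(3 + 0\right)}{4} = \frac{1}{2} + \frac{5 \cdot 3}{4} = \frac{1}{2} + \frac{1}{4} \cdot 15 = \frac{1}{2} + \frac{15}{4} = \frac{17}{4} \approx 4.25$)
$F = \frac{21}{4}$ ($F = \left(17 + \frac{17}{4}\right) - 16 = \frac{85}{4} - 16 = \frac{21}{4} \approx 5.25$)
$\left(\left(\left(H{\left(-1,-1 \right)} + 8\right) - 8\right) + \left(\left(-3\right) 1 + 1\right)\right) F = \left(\left(\left(\left(-3\right) \left(-1\right) + 8\right) - 8\right) + \left(\left(-3\right) 1 + 1\right)\right) \frac{21}{4} = \left(\left(\left(3 + 8\right) - 8\right) + \left(-3 + 1\right)\right) \frac{21}{4} = \left(\left(11 - 8\right) - 2\right) \frac{21}{4} = \left(3 - 2\right) \frac{21}{4} = 1 \cdot \frac{21}{4} = \frac{21}{4}$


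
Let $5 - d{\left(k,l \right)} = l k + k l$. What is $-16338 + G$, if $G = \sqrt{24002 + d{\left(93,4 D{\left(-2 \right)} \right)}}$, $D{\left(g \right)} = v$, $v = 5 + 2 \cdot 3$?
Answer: $-16338 + \sqrt{15823} \approx -16212.0$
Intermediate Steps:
$v = 11$ ($v = 5 + 6 = 11$)
$D{\left(g \right)} = 11$
$d{\left(k,l \right)} = 5 - 2 k l$ ($d{\left(k,l \right)} = 5 - \left(l k + k l\right) = 5 - \left(k l + k l\right) = 5 - 2 k l$)
$G = \sqrt{15823}$ ($G = \sqrt{24002 + \left(5 - 186 \cdot 4 \cdot 11\right)} = \sqrt{24002 + \left(5 - 186 \cdot 44\right)} = \sqrt{24002 + \left(5 - 8184\right)} = \sqrt{24002 - 8179} = \sqrt{15823} \approx 125.79$)
$-16338 + G = -16338 + \sqrt{15823}$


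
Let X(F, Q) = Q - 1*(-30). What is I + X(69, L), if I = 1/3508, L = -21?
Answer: 31573/3508 ≈ 9.0003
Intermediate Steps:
X(F, Q) = 30 + Q (X(F, Q) = Q + 30 = 30 + Q)
I = 1/3508 ≈ 0.00028506
I + X(69, L) = 1/3508 + (30 - 21) = 1/3508 + 9 = 31573/3508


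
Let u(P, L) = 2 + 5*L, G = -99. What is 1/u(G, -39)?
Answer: -1/193 ≈ -0.0051813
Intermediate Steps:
1/u(G, -39) = 1/(2 + 5*(-39)) = 1/(2 - 195) = 1/(-193) = -1/193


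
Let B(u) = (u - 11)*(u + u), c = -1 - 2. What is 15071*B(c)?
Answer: 1265964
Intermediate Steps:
c = -3
B(u) = 2*u*(-11 + u) (B(u) = (-11 + u)*(2*u) = 2*u*(-11 + u))
15071*B(c) = 15071*(2*(-3)*(-11 - 3)) = 15071*(2*(-3)*(-14)) = 15071*84 = 1265964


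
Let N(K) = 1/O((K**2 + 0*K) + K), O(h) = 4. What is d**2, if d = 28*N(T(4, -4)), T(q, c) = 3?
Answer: 49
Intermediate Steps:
N(K) = 1/4
d = 7 (d = 28*(1/4) = 7)
d**2 = 7**2 = 49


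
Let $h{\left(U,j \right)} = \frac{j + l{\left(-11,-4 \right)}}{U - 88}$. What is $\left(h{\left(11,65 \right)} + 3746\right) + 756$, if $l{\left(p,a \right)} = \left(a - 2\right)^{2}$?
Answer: $\frac{346553}{77} \approx 4500.7$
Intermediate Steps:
$l{\left(p,a \right)} = \left(-2 + a\right)^{2}$
$h{\left(U,j \right)} = \frac{36 + j}{-88 + U}$ ($h{\left(U,j \right)} = \frac{j + \left(-2 - 4\right)^{2}}{U - 88} = \frac{j + \left(-6\right)^{2}}{-88 + U} = \frac{j + 36}{-88 + U} = \frac{36 + j}{-88 + U}$)
$\left(h{\left(11,65 \right)} + 3746\right) + 756 = \left(\frac{36 + 65}{-88 + 11} + 3746\right) + 756 = \left(\frac{1}{-77} \cdot 101 + 3746\right) + 756 = \left(\left(- \frac{1}{77}\right) 101 + 3746\right) + 756 = \left(- \frac{101}{77} + 3746\right) + 756 = \frac{288341}{77} + 756 = \frac{346553}{77}$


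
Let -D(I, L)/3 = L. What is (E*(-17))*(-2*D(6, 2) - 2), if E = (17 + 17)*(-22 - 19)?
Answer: 236980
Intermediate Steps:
D(I, L) = -3*L
E = -1394 (E = 34*(-41) = -1394)
(E*(-17))*(-2*D(6, 2) - 2) = (-1394*(-17))*(-(-6)*2 - 2) = 23698*(-2*(-6) - 2) = 23698*(12 - 2) = 23698*10 = 236980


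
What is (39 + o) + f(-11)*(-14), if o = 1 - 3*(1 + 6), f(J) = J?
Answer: 173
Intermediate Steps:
o = -20 (o = 1 - 3*7 = 1 - 21 = -20)
(39 + o) + f(-11)*(-14) = (39 - 20) - 11*(-14) = 19 + 154 = 173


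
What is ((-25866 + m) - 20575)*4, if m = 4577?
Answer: -167456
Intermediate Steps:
((-25866 + m) - 20575)*4 = ((-25866 + 4577) - 20575)*4 = (-21289 - 20575)*4 = -41864*4 = -167456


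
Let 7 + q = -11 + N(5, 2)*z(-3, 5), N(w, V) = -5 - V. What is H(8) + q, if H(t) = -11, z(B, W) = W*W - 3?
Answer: -183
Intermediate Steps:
z(B, W) = -3 + W² (z(B, W) = W² - 3 = -3 + W²)
q = -172 (q = -7 + (-11 + (-5 - 1*2)*(-3 + 5²)) = -7 + (-11 + (-5 - 2)*(-3 + 25)) = -7 + (-11 - 7*22) = -7 + (-11 - 154) = -7 - 165 = -172)
H(8) + q = -11 - 172 = -183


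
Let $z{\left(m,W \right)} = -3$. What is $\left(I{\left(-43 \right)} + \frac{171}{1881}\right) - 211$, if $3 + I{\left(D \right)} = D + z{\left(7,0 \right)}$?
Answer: $- \frac{2859}{11} \approx -259.91$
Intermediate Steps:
$I{\left(D \right)} = -6 + D$ ($I{\left(D \right)} = -3 + \left(D - 3\right) = -3 + \left(-3 + D\right) = -6 + D$)
$\left(I{\left(-43 \right)} + \frac{171}{1881}\right) - 211 = \left(\left(-6 - 43\right) + \frac{171}{1881}\right) - 211 = \left(-49 + 171 \cdot \frac{1}{1881}\right) - 211 = \left(-49 + \frac{1}{11}\right) - 211 = - \frac{538}{11} - 211 = - \frac{2859}{11}$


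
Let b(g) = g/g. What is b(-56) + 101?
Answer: 102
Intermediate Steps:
b(g) = 1
b(-56) + 101 = 1 + 101 = 102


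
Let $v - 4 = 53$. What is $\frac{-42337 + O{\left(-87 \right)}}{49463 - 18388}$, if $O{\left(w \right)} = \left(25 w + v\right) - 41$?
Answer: $- \frac{44496}{31075} \approx -1.4319$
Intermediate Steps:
$v = 57$ ($v = 4 + 53 = 57$)
$O{\left(w \right)} = 16 + 25 w$ ($O{\left(w \right)} = \left(25 w + 57\right) - 41 = \left(57 + 25 w\right) - 41 = 16 + 25 w$)
$\frac{-42337 + O{\left(-87 \right)}}{49463 - 18388} = \frac{-42337 + \left(16 + 25 \left(-87\right)\right)}{49463 - 18388} = \frac{-42337 + \left(16 - 2175\right)}{31075} = \left(-42337 - 2159\right) \frac{1}{31075} = \left(-44496\right) \frac{1}{31075} = - \frac{44496}{31075}$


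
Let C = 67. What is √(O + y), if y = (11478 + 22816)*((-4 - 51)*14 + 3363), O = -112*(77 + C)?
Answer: √88908214 ≈ 9429.1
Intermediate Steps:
O = -16128 (O = -112*(77 + 67) = -112*144 = -16128)
y = 88924342 (y = 34294*(-55*14 + 3363) = 34294*(-770 + 3363) = 34294*2593 = 88924342)
√(O + y) = √(-16128 + 88924342) = √88908214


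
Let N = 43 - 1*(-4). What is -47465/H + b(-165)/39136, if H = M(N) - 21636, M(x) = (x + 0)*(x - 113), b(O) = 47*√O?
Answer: 47465/24738 + 47*I*√165/39136 ≈ 1.9187 + 0.015426*I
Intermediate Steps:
N = 47 (N = 43 + 4 = 47)
M(x) = x*(-113 + x)
H = -24738 (H = 47*(-113 + 47) - 21636 = 47*(-66) - 21636 = -3102 - 21636 = -24738)
-47465/H + b(-165)/39136 = -47465/(-24738) + (47*√(-165))/39136 = -47465*(-1/24738) + (47*(I*√165))*(1/39136) = 47465/24738 + (47*I*√165)*(1/39136) = 47465/24738 + 47*I*√165/39136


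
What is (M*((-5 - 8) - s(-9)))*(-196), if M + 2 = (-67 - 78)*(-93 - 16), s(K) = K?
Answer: 12389552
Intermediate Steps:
M = 15803 (M = -2 + (-67 - 78)*(-93 - 16) = -2 - 145*(-109) = -2 + 15805 = 15803)
(M*((-5 - 8) - s(-9)))*(-196) = (15803*((-5 - 8) - 1*(-9)))*(-196) = (15803*(-13 + 9))*(-196) = (15803*(-4))*(-196) = -63212*(-196) = 12389552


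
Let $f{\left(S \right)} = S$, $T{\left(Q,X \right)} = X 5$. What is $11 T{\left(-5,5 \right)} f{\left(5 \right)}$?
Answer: $1375$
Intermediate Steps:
$T{\left(Q,X \right)} = 5 X$
$11 T{\left(-5,5 \right)} f{\left(5 \right)} = 11 \cdot 5 \cdot 5 \cdot 5 = 11 \cdot 25 \cdot 5 = 275 \cdot 5 = 1375$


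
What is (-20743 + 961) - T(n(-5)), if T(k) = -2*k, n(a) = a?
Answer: -19792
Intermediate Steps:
(-20743 + 961) - T(n(-5)) = (-20743 + 961) - (-2)*(-5) = -19782 - 1*10 = -19782 - 10 = -19792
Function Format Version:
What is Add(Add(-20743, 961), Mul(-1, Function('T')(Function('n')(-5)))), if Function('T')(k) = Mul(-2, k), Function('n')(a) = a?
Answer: -19792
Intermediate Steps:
Add(Add(-20743, 961), Mul(-1, Function('T')(Function('n')(-5)))) = Add(Add(-20743, 961), Mul(-1, Mul(-2, -5))) = Add(-19782, Mul(-1, 10)) = Add(-19782, -10) = -19792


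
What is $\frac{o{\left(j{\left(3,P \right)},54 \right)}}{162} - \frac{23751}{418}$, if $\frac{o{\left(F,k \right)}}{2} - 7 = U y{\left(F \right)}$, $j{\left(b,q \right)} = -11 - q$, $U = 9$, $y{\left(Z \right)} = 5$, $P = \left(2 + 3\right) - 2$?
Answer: $- \frac{1902095}{33858} \approx -56.179$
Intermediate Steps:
$P = 3$ ($P = 5 - 2 = 3$)
$o{\left(F,k \right)} = 104$ ($o{\left(F,k \right)} = 14 + 2 \cdot 9 \cdot 5 = 14 + 2 \cdot 45 = 14 + 90 = 104$)
$\frac{o{\left(j{\left(3,P \right)},54 \right)}}{162} - \frac{23751}{418} = \frac{104}{162} - \frac{23751}{418} = 104 \cdot \frac{1}{162} - \frac{23751}{418} = \frac{52}{81} - \frac{23751}{418} = - \frac{1902095}{33858}$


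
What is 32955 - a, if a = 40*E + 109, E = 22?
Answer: 31966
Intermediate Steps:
a = 989 (a = 40*22 + 109 = 880 + 109 = 989)
32955 - a = 32955 - 1*989 = 32955 - 989 = 31966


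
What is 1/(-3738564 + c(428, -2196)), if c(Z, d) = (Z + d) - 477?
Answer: -1/3740809 ≈ -2.6732e-7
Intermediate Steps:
c(Z, d) = -477 + Z + d
1/(-3738564 + c(428, -2196)) = 1/(-3738564 + (-477 + 428 - 2196)) = 1/(-3738564 - 2245) = 1/(-3740809) = -1/3740809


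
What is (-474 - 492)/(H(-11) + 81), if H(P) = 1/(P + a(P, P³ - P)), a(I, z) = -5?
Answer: -2208/185 ≈ -11.935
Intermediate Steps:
H(P) = 1/(-5 + P) (H(P) = 1/(P - 5) = 1/(-5 + P))
(-474 - 492)/(H(-11) + 81) = (-474 - 492)/(1/(-5 - 11) + 81) = -966/(1/(-16) + 81) = -966/(-1/16 + 81) = -966/1295/16 = -966*16/1295 = -2208/185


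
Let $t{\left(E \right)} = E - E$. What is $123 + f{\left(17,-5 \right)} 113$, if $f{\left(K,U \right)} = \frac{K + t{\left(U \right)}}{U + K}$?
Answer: $\frac{3397}{12} \approx 283.08$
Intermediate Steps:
$t{\left(E \right)} = 0$
$f{\left(K,U \right)} = \frac{K}{K + U}$ ($f{\left(K,U \right)} = \frac{K + 0}{U + K} = \frac{K}{K + U}$)
$123 + f{\left(17,-5 \right)} 113 = 123 + \frac{17}{17 - 5} \cdot 113 = 123 + \frac{17}{12} \cdot 113 = 123 + \frac{1921}{12} = \frac{3397}{12}$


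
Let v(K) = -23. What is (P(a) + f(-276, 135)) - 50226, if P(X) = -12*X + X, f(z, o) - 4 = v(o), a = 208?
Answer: -52533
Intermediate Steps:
f(z, o) = -19 (f(z, o) = 4 - 23 = -19)
P(X) = -11*X
(P(a) + f(-276, 135)) - 50226 = (-11*208 - 19) - 50226 = (-2288 - 19) - 50226 = -2307 - 50226 = -52533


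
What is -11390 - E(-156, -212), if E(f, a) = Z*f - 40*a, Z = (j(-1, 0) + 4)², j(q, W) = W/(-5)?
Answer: -17374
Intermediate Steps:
j(q, W) = -W/5 (j(q, W) = W*(-⅕) = -W/5)
Z = 16 (Z = (-⅕*0 + 4)² = (0 + 4)² = 4² = 16)
E(f, a) = -40*a + 16*f (E(f, a) = 16*f - 40*a = -40*a + 16*f)
-11390 - E(-156, -212) = -11390 - (-40*(-212) + 16*(-156)) = -11390 - (8480 - 2496) = -11390 - 1*5984 = -11390 - 5984 = -17374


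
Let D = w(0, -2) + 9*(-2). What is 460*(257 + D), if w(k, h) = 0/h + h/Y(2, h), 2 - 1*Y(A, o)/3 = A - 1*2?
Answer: 329360/3 ≈ 1.0979e+5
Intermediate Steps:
Y(A, o) = 12 - 3*A (Y(A, o) = 6 - 3*(A - 1*2) = 6 - 3*(A - 2) = 6 - 3*(-2 + A) = 6 + (6 - 3*A) = 12 - 3*A)
w(k, h) = h/6 (w(k, h) = 0/h + h/(12 - 3*2) = 0 + h/(12 - 6) = 0 + h/6 = h/6)
D = -55/3 (D = (⅙)*(-2) + 9*(-2) = -⅓ - 18 = -55/3 ≈ -18.333)
460*(257 + D) = 460*(257 - 55/3) = 460*(716/3) = 329360/3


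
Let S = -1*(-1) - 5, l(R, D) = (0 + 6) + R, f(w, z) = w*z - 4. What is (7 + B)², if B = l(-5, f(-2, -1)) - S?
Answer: 144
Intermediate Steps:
f(w, z) = -4 + w*z
l(R, D) = 6 + R
S = -4 (S = 1 - 5 = -4)
B = 5 (B = (6 - 5) - 1*(-4) = 1 + 4 = 5)
(7 + B)² = (7 + 5)² = 12² = 144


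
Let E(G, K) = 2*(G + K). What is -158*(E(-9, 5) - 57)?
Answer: 10270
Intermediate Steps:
E(G, K) = 2*G + 2*K
-158*(E(-9, 5) - 57) = -158*((2*(-9) + 2*5) - 57) = -158*((-18 + 10) - 57) = -158*(-8 - 57) = -158*(-65) = 10270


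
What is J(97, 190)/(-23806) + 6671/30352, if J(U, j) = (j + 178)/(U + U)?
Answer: 1099926311/5006306576 ≈ 0.21971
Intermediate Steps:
J(U, j) = (178 + j)/(2*U) (J(U, j) = (178 + j)/((2*U)) = (178 + j)*(1/(2*U)) = (178 + j)/(2*U))
J(97, 190)/(-23806) + 6671/30352 = ((1/2)*(178 + 190)/97)/(-23806) + 6671/30352 = ((1/2)*(1/97)*368)*(-1/23806) + 6671*(1/30352) = (184/97)*(-1/23806) + 953/4336 = -92/1154591 + 953/4336 = 1099926311/5006306576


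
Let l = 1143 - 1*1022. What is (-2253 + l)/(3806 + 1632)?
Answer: -1066/2719 ≈ -0.39206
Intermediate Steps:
l = 121 (l = 1143 - 1022 = 121)
(-2253 + l)/(3806 + 1632) = (-2253 + 121)/(3806 + 1632) = -2132/5438 = -2132*1/5438 = -1066/2719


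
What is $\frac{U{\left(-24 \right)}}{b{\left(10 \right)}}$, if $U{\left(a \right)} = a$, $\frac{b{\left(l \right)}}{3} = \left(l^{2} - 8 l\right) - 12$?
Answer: $-1$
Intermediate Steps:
$b{\left(l \right)} = -36 - 24 l + 3 l^{2}$ ($b{\left(l \right)} = 3 \left(\left(l^{2} - 8 l\right) - 12\right) = 3 \left(-12 + l^{2} - 8 l\right) = -36 - 24 l + 3 l^{2}$)
$\frac{U{\left(-24 \right)}}{b{\left(10 \right)}} = - \frac{24}{-36 - 240 + 3 \cdot 10^{2}} = - \frac{24}{-36 - 240 + 3 \cdot 100} = - \frac{24}{-36 - 240 + 300} = - \frac{24}{24} = \left(-24\right) \frac{1}{24} = -1$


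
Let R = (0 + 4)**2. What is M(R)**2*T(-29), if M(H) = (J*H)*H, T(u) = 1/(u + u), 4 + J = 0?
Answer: -524288/29 ≈ -18079.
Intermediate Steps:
J = -4 (J = -4 + 0 = -4)
T(u) = 1/(2*u)
R = 16 (R = 4**2 = 16)
M(H) = -4*H**2 (M(H) = (-4*H)*H = -4*H**2)
M(R)**2*T(-29) = (-4*16**2)**2*((1/2)/(-29)) = (-4*256)**2*((1/2)*(-1/29)) = (-1024)**2*(-1/58) = 1048576*(-1/58) = -524288/29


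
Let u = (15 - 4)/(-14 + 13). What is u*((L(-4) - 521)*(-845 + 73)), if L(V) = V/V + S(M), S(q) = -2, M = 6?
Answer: -4432824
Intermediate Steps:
u = -11 (u = 11/(-1) = 11*(-1) = -11)
L(V) = -1 (L(V) = V/V - 2 = 1 - 2 = -1)
u*((L(-4) - 521)*(-845 + 73)) = -11*(-1 - 521)*(-845 + 73) = -(-5742)*(-772) = -11*402984 = -4432824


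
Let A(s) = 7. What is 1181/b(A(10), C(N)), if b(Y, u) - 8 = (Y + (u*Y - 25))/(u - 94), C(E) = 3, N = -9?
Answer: 107471/725 ≈ 148.24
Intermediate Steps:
b(Y, u) = 8 + (-25 + Y + Y*u)/(-94 + u) (b(Y, u) = 8 + (Y + (u*Y - 25))/(u - 94) = 8 + (Y + (Y*u - 25))/(-94 + u) = 8 + (Y + (-25 + Y*u))/(-94 + u) = 8 + (-25 + Y + Y*u)/(-94 + u))
1181/b(A(10), C(N)) = 1181/(((-777 + 7 + 8*3 + 7*3)/(-94 + 3))) = 1181/(((-777 + 7 + 24 + 21)/(-91))) = 1181/((-1/91*(-725))) = 1181/(725/91) = 1181*(91/725) = 107471/725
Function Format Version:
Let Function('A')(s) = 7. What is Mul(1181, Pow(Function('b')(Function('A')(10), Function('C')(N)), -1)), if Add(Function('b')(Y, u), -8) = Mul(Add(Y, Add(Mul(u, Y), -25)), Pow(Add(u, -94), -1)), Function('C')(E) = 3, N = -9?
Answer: Rational(107471, 725) ≈ 148.24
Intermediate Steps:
Function('b')(Y, u) = Add(8, Mul(Pow(Add(-94, u), -1), Add(-25, Y, Mul(Y, u)))) (Function('b')(Y, u) = Add(8, Mul(Add(Y, Add(Mul(u, Y), -25)), Pow(Add(u, -94), -1))) = Add(8, Mul(Add(Y, Add(Mul(Y, u), -25)), Pow(Add(-94, u), -1))) = Add(8, Mul(Add(Y, Add(-25, Mul(Y, u))), Pow(Add(-94, u), -1))) = Add(8, Mul(Add(-25, Y, Mul(Y, u)), Pow(Add(-94, u), -1))) = Add(8, Mul(Pow(Add(-94, u), -1), Add(-25, Y, Mul(Y, u)))))
Mul(1181, Pow(Function('b')(Function('A')(10), Function('C')(N)), -1)) = Mul(1181, Pow(Mul(Pow(Add(-94, 3), -1), Add(-777, 7, Mul(8, 3), Mul(7, 3))), -1)) = Mul(1181, Pow(Mul(Pow(-91, -1), Add(-777, 7, 24, 21)), -1)) = Mul(1181, Pow(Mul(Rational(-1, 91), -725), -1)) = Mul(1181, Pow(Rational(725, 91), -1)) = Mul(1181, Rational(91, 725)) = Rational(107471, 725)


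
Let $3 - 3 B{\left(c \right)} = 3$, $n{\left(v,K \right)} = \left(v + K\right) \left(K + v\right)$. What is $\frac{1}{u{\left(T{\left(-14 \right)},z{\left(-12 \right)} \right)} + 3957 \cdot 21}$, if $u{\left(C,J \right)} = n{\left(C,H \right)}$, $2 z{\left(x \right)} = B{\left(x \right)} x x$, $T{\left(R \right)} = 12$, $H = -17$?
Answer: $\frac{1}{83122} \approx 1.2031 \cdot 10^{-5}$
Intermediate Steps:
$n{\left(v,K \right)} = \left(K + v\right)^{2}$ ($n{\left(v,K \right)} = \left(K + v\right) \left(K + v\right) = \left(K + v\right)^{2}$)
$B{\left(c \right)} = 0$ ($B{\left(c \right)} = 1 - 1 = 0$)
$z{\left(x \right)} = 0$ ($z{\left(x \right)} = \frac{0 x x}{2} = \frac{0 x}{2} = \frac{1}{2} \cdot 0 = 0$)
$u{\left(C,J \right)} = \left(-17 + C\right)^{2}$
$\frac{1}{u{\left(T{\left(-14 \right)},z{\left(-12 \right)} \right)} + 3957 \cdot 21} = \frac{1}{\left(-17 + 12\right)^{2} + 3957 \cdot 21} = \frac{1}{\left(-5\right)^{2} + 83097} = \frac{1}{25 + 83097} = \frac{1}{83122}$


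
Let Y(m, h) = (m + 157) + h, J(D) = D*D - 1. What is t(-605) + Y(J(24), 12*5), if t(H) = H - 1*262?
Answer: -75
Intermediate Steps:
J(D) = -1 + D² (J(D) = D² - 1 = -1 + D²)
Y(m, h) = 157 + h + m (Y(m, h) = (157 + m) + h = 157 + h + m)
t(H) = -262 + H (t(H) = H - 262 = -262 + H)
t(-605) + Y(J(24), 12*5) = (-262 - 605) + (157 + 12*5 + (-1 + 24²)) = -867 + (157 + 60 + (-1 + 576)) = -867 + (157 + 60 + 575) = -867 + 792 = -75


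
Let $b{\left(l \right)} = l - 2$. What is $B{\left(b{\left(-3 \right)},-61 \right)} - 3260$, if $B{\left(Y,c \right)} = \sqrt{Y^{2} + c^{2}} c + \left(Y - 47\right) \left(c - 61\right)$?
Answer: $3084 - 61 \sqrt{3746} \approx -649.48$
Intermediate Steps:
$b{\left(l \right)} = -2 + l$
$B{\left(Y,c \right)} = c \sqrt{Y^{2} + c^{2}} + \left(-61 + c\right) \left(-47 + Y\right)$ ($B{\left(Y,c \right)} = c \sqrt{Y^{2} + c^{2}} + \left(-47 + Y\right) \left(-61 + c\right) = c \sqrt{Y^{2} + c^{2}} + \left(-61 + c\right) \left(-47 + Y\right)$)
$B{\left(b{\left(-3 \right)},-61 \right)} - 3260 = \left(2867 - 61 \left(-2 - 3\right) - -2867 + \left(-2 - 3\right) \left(-61\right) - 61 \sqrt{\left(-2 - 3\right)^{2} + \left(-61\right)^{2}}\right) - 3260 = \left(2867 - -305 + 2867 - -305 - 61 \sqrt{\left(-5\right)^{2} + 3721}\right) - 3260 = \left(2867 + 305 + 2867 + 305 - 61 \sqrt{25 + 3721}\right) - 3260 = \left(2867 + 305 + 2867 + 305 - 61 \sqrt{3746}\right) - 3260 = \left(6344 - 61 \sqrt{3746}\right) - 3260 = 3084 - 61 \sqrt{3746}$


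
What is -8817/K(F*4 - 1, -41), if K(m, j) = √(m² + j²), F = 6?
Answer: -8817*√2210/2210 ≈ -187.55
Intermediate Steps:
K(m, j) = √(j² + m²)
-8817/K(F*4 - 1, -41) = -8817/√((-41)² + (6*4 - 1)²) = -8817/√(1681 + (24 - 1)²) = -8817/√(1681 + 23²) = -8817/√(1681 + 529) = -8817*√2210/2210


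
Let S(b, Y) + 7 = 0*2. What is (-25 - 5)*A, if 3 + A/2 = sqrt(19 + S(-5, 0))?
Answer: 180 - 120*sqrt(3) ≈ -27.846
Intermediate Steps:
S(b, Y) = -7 (S(b, Y) = -7 + 0*2 = -7 + 0 = -7)
A = -6 + 4*sqrt(3) (A = -6 + 2*sqrt(19 - 7) = -6 + 2*sqrt(12) = -6 + 2*(2*sqrt(3)) = -6 + 4*sqrt(3) ≈ 0.92820)
(-25 - 5)*A = (-25 - 5)*(-6 + 4*sqrt(3)) = -30*(-6 + 4*sqrt(3)) = 180 - 120*sqrt(3)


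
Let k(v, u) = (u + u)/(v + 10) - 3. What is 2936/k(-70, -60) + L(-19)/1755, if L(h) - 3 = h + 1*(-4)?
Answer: -1030540/351 ≈ -2936.0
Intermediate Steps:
L(h) = -1 + h (L(h) = 3 + (h + 1*(-4)) = 3 + (h - 4) = 3 + (-4 + h) = -1 + h)
k(v, u) = -3 + 2*u/(10 + v) (k(v, u) = (2*u)/(10 + v) - 3 = 2*u/(10 + v) - 3 = -3 + 2*u/(10 + v))
2936/k(-70, -60) + L(-19)/1755 = 2936/(((-30 - 3*(-70) + 2*(-60))/(10 - 70))) + (-1 - 19)/1755 = 2936/(((-30 + 210 - 120)/(-60))) - 20*1/1755 = 2936/((-1/60*60)) - 4/351 = 2936/(-1) - 4/351 = 2936*(-1) - 4/351 = -2936 - 4/351 = -1030540/351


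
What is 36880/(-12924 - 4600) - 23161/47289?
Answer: -537472921/207173109 ≈ -2.5943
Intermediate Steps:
36880/(-12924 - 4600) - 23161/47289 = 36880/(-17524) - 23161*1/47289 = 36880*(-1/17524) - 23161/47289 = -9220/4381 - 23161/47289 = -537472921/207173109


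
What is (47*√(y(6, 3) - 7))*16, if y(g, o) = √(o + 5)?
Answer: 752*√(-7 + 2*√2) ≈ 1535.9*I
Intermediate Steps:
y(g, o) = √(5 + o)
(47*√(y(6, 3) - 7))*16 = (47*√(√(5 + 3) - 7))*16 = (47*√(√8 - 7))*16 = (47*√(2*√2 - 7))*16 = (47*√(-7 + 2*√2))*16 = 752*√(-7 + 2*√2)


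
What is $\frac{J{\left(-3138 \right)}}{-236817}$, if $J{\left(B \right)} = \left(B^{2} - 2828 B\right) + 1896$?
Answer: $- \frac{693452}{8771} \approx -79.062$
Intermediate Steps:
$J{\left(B \right)} = 1896 + B^{2} - 2828 B$
$\frac{J{\left(-3138 \right)}}{-236817} = \frac{1896 + \left(-3138\right)^{2} - -8874264}{-236817} = \left(1896 + 9847044 + 8874264\right) \left(- \frac{1}{236817}\right) = 18723204 \left(- \frac{1}{236817}\right) = - \frac{693452}{8771}$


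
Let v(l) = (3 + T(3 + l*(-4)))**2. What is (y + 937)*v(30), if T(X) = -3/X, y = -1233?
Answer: -4121504/1521 ≈ -2709.7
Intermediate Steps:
v(l) = (3 - 3/(3 - 4*l))**2 (v(l) = (3 - 3/(3 + l*(-4)))**2 = (3 - 3/(3 - 4*l))**2)
(y + 937)*v(30) = (-1233 + 937)*(36*(-1 + 2*30)**2/(-3 + 4*30)**2) = -10656*(-1 + 60)**2/(-3 + 120)**2 = -10656*59**2/117**2 = -10656*3481/13689 = -296*13924/1521 = -4121504/1521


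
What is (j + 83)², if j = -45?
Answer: 1444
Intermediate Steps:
(j + 83)² = (-45 + 83)² = 38² = 1444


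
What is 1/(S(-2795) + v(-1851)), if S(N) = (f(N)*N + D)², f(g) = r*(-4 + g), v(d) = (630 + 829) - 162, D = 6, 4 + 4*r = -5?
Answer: 16/4957402074630793 ≈ 3.2275e-15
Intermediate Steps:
r = -9/4 (r = -1 + (¼)*(-5) = -1 - 5/4 = -9/4 ≈ -2.2500)
v(d) = 1297 (v(d) = 1459 - 162 = 1297)
f(g) = 9 - 9*g/4 (f(g) = -9*(-4 + g)/4 = 9 - 9*g/4)
S(N) = (6 + N*(9 - 9*N/4))² (S(N) = ((9 - 9*N/4)*N + 6)² = (N*(9 - 9*N/4) + 6)² = (6 + N*(9 - 9*N/4))²)
1/(S(-2795) + v(-1851)) = 1/(9*(8 + 3*(-2795)*(4 - 1*(-2795)))²/16 + 1297) = 1/(9*(8 + 3*(-2795)*(4 + 2795))²/16 + 1297) = 1/(9*(8 + 3*(-2795)*2799)²/16 + 1297) = 1/(9*(8 - 23469615)²/16 + 1297) = 1/((9/16)*(-23469607)² + 1297) = 1/((9/16)*550822452734449 + 1297) = 1/(4957402074610041/16 + 1297) = 1/(4957402074630793/16) = 16/4957402074630793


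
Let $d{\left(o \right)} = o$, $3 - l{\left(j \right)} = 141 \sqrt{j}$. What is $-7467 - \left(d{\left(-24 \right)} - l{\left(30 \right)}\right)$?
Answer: $-7440 - 141 \sqrt{30} \approx -8212.3$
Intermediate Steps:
$l{\left(j \right)} = 3 - 141 \sqrt{j}$
$-7467 - \left(d{\left(-24 \right)} - l{\left(30 \right)}\right) = -7467 - \left(-24 - \left(3 - 141 \sqrt{30}\right)\right) = -7467 - \left(-27 + 141 \sqrt{30}\right) = -7467 + \left(27 - 141 \sqrt{30}\right) = -7440 - 141 \sqrt{30}$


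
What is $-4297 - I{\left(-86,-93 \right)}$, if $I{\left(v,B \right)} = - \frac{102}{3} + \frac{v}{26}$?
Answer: $- \frac{55376}{13} \approx -4259.7$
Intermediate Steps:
$I{\left(v,B \right)} = -34 + \frac{v}{26}$ ($I{\left(v,B \right)} = \left(-102\right) \frac{1}{3} + v \frac{1}{26} = -34 + \frac{v}{26}$)
$-4297 - I{\left(-86,-93 \right)} = -4297 - \left(-34 + \frac{1}{26} \left(-86\right)\right) = -4297 - \left(-34 - \frac{43}{13}\right) = -4297 - - \frac{485}{13} = -4297 + \frac{485}{13} = - \frac{55376}{13}$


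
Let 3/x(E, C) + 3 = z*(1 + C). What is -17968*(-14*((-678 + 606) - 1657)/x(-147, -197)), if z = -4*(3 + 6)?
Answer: -1022528442208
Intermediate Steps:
z = -36 (z = -4*9 = -36)
x(E, C) = 3/(-39 - 36*C) (x(E, C) = 3/(-3 - 36*(1 + C)) = 3/(-3 + (-36 - 36*C)) = 3/(-39 - 36*C))
-17968*(-14*((-678 + 606) - 1657)/x(-147, -197)) = -17968*(-14*(-13 - 12*(-197))*((-678 + 606) - 1657)) = -17968*(-14*(-72 - 1657)*(-13 + 2364)) = -17968/(1/(2351*((-14*(-1729))))) = -17968/((1/2351)/24206) = -17968/((1/2351)*(1/24206)) = -17968/1/56908306 = -17968*56908306 = -1022528442208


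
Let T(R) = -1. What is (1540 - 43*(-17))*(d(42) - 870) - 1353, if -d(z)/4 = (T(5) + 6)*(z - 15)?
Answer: -3203463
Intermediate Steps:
d(z) = 300 - 20*z (d(z) = -4*(-1 + 6)*(z - 15) = -20*(-15 + z) = -4*(-75 + 5*z) = 300 - 20*z)
(1540 - 43*(-17))*(d(42) - 870) - 1353 = (1540 - 43*(-17))*((300 - 20*42) - 870) - 1353 = (1540 + 731)*((300 - 840) - 870) - 1353 = 2271*(-540 - 870) - 1353 = 2271*(-1410) - 1353 = -3202110 - 1353 = -3203463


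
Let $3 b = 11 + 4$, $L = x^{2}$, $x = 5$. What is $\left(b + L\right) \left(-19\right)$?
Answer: $-570$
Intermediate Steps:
$L = 25$ ($L = 5^{2} = 25$)
$b = 5$ ($b = \frac{11 + 4}{3} = \frac{1}{3} \cdot 15 = 5$)
$\left(b + L\right) \left(-19\right) = \left(5 + 25\right) \left(-19\right) = 30 \left(-19\right) = -570$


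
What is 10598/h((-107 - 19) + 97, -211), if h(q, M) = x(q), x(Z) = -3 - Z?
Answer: 5299/13 ≈ 407.62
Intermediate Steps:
h(q, M) = -3 - q
10598/h((-107 - 19) + 97, -211) = 10598/(-3 - ((-107 - 19) + 97)) = 10598/(-3 - (-126 + 97)) = 10598/(-3 - 1*(-29)) = 10598/(-3 + 29) = 10598/26 = 10598*(1/26) = 5299/13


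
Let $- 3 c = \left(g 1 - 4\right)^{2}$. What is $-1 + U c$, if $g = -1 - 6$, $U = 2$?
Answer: $- \frac{245}{3} \approx -81.667$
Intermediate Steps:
$g = -7$ ($g = -1 - 6 = -7$)
$c = - \frac{121}{3}$ ($c = - \frac{\left(\left(-7\right) 1 - 4\right)^{2}}{3} = - \frac{\left(-7 - 4\right)^{2}}{3} = - \frac{\left(-11\right)^{2}}{3} = \left(- \frac{1}{3}\right) 121 = - \frac{121}{3} \approx -40.333$)
$-1 + U c = -1 + 2 \left(- \frac{121}{3}\right) = -1 - \frac{242}{3} = - \frac{245}{3}$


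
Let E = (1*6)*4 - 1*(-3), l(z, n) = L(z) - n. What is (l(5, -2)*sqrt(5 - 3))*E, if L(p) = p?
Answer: 189*sqrt(2) ≈ 267.29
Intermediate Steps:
l(z, n) = z - n
E = 27 (E = 6*4 + 3 = 24 + 3 = 27)
(l(5, -2)*sqrt(5 - 3))*E = ((5 - 1*(-2))*sqrt(5 - 3))*27 = ((5 + 2)*sqrt(2))*27 = (7*sqrt(2))*27 = 189*sqrt(2)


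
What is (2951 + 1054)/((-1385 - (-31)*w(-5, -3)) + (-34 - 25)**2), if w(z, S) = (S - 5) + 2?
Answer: 801/382 ≈ 2.0969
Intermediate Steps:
w(z, S) = -3 + S (w(z, S) = (-5 + S) + 2 = -3 + S)
(2951 + 1054)/((-1385 - (-31)*w(-5, -3)) + (-34 - 25)**2) = (2951 + 1054)/((-1385 - (-31)*(-3 - 3)) + (-34 - 25)**2) = 4005/((-1385 - (-31)*(-6)) + (-59)**2) = 4005/((-1385 - 1*186) + 3481) = 4005/((-1385 - 186) + 3481) = 4005/(-1571 + 3481) = 4005/1910 = 4005*(1/1910) = 801/382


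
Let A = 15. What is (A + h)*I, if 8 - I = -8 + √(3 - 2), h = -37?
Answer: -330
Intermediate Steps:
I = 15 (I = 8 - (-8 + √(3 - 2)) = 8 - (-8 + √1) = 8 - (-8 + 1) = 8 - 1*(-7) = 8 + 7 = 15)
(A + h)*I = (15 - 37)*15 = -22*15 = -330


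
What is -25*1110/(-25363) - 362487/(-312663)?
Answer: 458209129/203335171 ≈ 2.2535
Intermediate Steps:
-25*1110/(-25363) - 362487/(-312663) = -27750*(-1/25363) - 362487*(-1/312663) = 27750/25363 + 120829/104221 = 458209129/203335171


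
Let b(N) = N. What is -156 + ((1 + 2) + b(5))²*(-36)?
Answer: -2460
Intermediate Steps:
-156 + ((1 + 2) + b(5))²*(-36) = -156 + ((1 + 2) + 5)²*(-36) = -156 + (3 + 5)²*(-36) = -156 + 8²*(-36) = -156 + 64*(-36) = -156 - 2304 = -2460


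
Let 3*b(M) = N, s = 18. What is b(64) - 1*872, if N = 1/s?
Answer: -47087/54 ≈ -871.98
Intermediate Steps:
N = 1/18 ≈ 0.055556
b(M) = 1/54 (b(M) = (⅓)*(1/18) = 1/54)
b(64) - 1*872 = 1/54 - 1*872 = 1/54 - 872 = -47087/54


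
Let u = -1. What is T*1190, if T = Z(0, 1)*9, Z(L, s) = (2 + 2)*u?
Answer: -42840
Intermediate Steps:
Z(L, s) = -4 (Z(L, s) = (2 + 2)*(-1) = 4*(-1) = -4)
T = -36 (T = -4*9 = -36)
T*1190 = -36*1190 = -42840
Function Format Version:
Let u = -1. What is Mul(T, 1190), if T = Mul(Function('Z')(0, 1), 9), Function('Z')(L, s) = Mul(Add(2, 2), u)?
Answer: -42840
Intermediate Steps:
Function('Z')(L, s) = -4 (Function('Z')(L, s) = Mul(Add(2, 2), -1) = Mul(4, -1) = -4)
T = -36 (T = Mul(-4, 9) = -36)
Mul(T, 1190) = Mul(-36, 1190) = -42840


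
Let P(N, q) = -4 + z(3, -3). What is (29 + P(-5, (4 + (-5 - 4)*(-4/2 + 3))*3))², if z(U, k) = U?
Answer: 784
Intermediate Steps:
P(N, q) = -1 (P(N, q) = -4 + 3 = -1)
(29 + P(-5, (4 + (-5 - 4)*(-4/2 + 3))*3))² = (29 - 1)² = 28² = 784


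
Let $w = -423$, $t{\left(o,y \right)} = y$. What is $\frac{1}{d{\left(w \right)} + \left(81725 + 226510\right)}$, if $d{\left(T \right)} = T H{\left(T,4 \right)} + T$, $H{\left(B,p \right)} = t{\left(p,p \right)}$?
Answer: $\frac{1}{306120} \approx 3.2667 \cdot 10^{-6}$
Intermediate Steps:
$H{\left(B,p \right)} = p$
$d{\left(T \right)} = 5 T$ ($d{\left(T \right)} = T 4 + T = 4 T + T = 5 T$)
$\frac{1}{d{\left(w \right)} + \left(81725 + 226510\right)} = \frac{1}{5 \left(-423\right) + \left(81725 + 226510\right)} = \frac{1}{-2115 + 308235} = \frac{1}{306120}$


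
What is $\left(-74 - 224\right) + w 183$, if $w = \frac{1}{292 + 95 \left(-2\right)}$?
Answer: $- \frac{10071}{34} \approx -296.21$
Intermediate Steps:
$w = \frac{1}{102}$ ($w = \frac{1}{292 - 190} = \frac{1}{102} \approx 0.0098039$)
$\left(-74 - 224\right) + w 183 = \left(-74 - 224\right) + \frac{1}{102} \cdot 183 = -298 + \frac{61}{34} = - \frac{10071}{34}$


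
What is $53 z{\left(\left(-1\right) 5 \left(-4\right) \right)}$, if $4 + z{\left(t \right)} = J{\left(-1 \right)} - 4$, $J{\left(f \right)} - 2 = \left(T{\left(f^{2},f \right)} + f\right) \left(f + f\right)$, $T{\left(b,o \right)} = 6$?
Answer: $-848$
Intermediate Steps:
$J{\left(f \right)} = 2 + 2 f \left(6 + f\right)$ ($J{\left(f \right)} = 2 + \left(6 + f\right) \left(f + f\right) = 2 + \left(6 + f\right) 2 f = 2 + 2 f \left(6 + f\right)$)
$z{\left(t \right)} = -16$ ($z{\left(t \right)} = -4 + \left(\left(2 + 2 \left(-1\right)^{2} + 12 \left(-1\right)\right) - 4\right) = -4 + \left(\left(2 + 2 \cdot 1 - 12\right) - 4\right) = -4 + \left(\left(2 + 2 - 12\right) - 4\right) = -4 - 12 = -16$)
$53 z{\left(\left(-1\right) 5 \left(-4\right) \right)} = 53 \left(-16\right) = -848$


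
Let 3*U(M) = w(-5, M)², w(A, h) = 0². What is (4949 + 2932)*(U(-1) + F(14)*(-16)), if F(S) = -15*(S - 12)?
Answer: 3782880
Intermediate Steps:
F(S) = 180 - 15*S (F(S) = -15*(-12 + S) = 180 - 15*S)
w(A, h) = 0
U(M) = 0 (U(M) = (⅓)*0² = (⅓)*0 = 0)
(4949 + 2932)*(U(-1) + F(14)*(-16)) = (4949 + 2932)*(0 + (180 - 15*14)*(-16)) = 7881*(0 + (180 - 210)*(-16)) = 7881*(0 - 30*(-16)) = 7881*(0 + 480) = 7881*480 = 3782880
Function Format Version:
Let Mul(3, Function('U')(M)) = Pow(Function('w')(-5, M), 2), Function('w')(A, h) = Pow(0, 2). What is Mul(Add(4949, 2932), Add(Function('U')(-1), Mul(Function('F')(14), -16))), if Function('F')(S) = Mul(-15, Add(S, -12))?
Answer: 3782880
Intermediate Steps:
Function('F')(S) = Add(180, Mul(-15, S)) (Function('F')(S) = Mul(-15, Add(-12, S)) = Add(180, Mul(-15, S)))
Function('w')(A, h) = 0
Function('U')(M) = 0 (Function('U')(M) = Mul(Rational(1, 3), Pow(0, 2)) = Mul(Rational(1, 3), 0) = 0)
Mul(Add(4949, 2932), Add(Function('U')(-1), Mul(Function('F')(14), -16))) = Mul(Add(4949, 2932), Add(0, Mul(Add(180, Mul(-15, 14)), -16))) = Mul(7881, Add(0, Mul(Add(180, -210), -16))) = Mul(7881, Add(0, Mul(-30, -16))) = Mul(7881, Add(0, 480)) = Mul(7881, 480) = 3782880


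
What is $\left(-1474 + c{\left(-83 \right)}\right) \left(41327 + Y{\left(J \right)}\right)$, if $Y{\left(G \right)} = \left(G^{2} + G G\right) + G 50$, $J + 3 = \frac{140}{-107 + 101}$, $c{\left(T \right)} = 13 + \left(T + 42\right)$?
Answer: $- \frac{559607650}{9} \approx -6.2179 \cdot 10^{7}$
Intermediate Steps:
$c{\left(T \right)} = 55 + T$ ($c{\left(T \right)} = 13 + \left(42 + T\right) = 55 + T$)
$J = - \frac{79}{3}$ ($J = -3 + \frac{140}{-107 + 101} = -3 + \frac{140}{-6} = -3 + 140 \left(- \frac{1}{6}\right) = -3 - \frac{70}{3} = - \frac{79}{3} \approx -26.333$)
$Y{\left(G \right)} = 2 G^{2} + 50 G$ ($Y{\left(G \right)} = \left(G^{2} + G^{2}\right) + 50 G = 2 G^{2} + 50 G$)
$\left(-1474 + c{\left(-83 \right)}\right) \left(41327 + Y{\left(J \right)}\right) = \left(-1474 + \left(55 - 83\right)\right) \left(41327 + 2 \left(- \frac{79}{3}\right) \left(25 - \frac{79}{3}\right)\right) = \left(-1474 - 28\right) \left(41327 + 2 \left(- \frac{79}{3}\right) \left(- \frac{4}{3}\right)\right) = - 1502 \left(41327 + \frac{632}{9}\right) = \left(-1502\right) \frac{372575}{9} = - \frac{559607650}{9}$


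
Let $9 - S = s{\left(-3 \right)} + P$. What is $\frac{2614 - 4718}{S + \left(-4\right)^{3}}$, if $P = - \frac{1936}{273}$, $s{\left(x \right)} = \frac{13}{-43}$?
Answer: $\frac{3087357}{69856} \approx 44.196$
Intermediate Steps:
$s{\left(x \right)} = - \frac{13}{43}$ ($s{\left(x \right)} = 13 \left(- \frac{1}{43}\right) = - \frac{13}{43}$)
$P = - \frac{1936}{273}$ ($P = \left(-1936\right) \frac{1}{273} = - \frac{1936}{273} \approx -7.0916$)
$S = \frac{192448}{11739}$ ($S = 9 - \left(- \frac{13}{43} - \frac{1936}{273}\right) = 9 - - \frac{86797}{11739} = 9 + \frac{86797}{11739} = \frac{192448}{11739} \approx 16.394$)
$\frac{2614 - 4718}{S + \left(-4\right)^{3}} = \frac{2614 - 4718}{\frac{192448}{11739} + \left(-4\right)^{3}} = - \frac{2104}{\frac{192448}{11739} - 64} = - \frac{2104}{- \frac{558848}{11739}} = \left(-2104\right) \left(- \frac{11739}{558848}\right) = \frac{3087357}{69856}$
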